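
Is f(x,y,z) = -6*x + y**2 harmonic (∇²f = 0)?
No, ∇²f = 2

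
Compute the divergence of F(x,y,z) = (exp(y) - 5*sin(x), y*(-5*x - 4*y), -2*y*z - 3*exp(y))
-5*x - 10*y - 5*cos(x)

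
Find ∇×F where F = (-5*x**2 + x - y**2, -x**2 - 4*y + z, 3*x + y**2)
(2*y - 1, -3, -2*x + 2*y)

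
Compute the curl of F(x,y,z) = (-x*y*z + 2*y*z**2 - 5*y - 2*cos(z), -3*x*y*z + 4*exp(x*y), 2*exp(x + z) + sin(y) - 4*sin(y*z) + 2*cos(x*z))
(3*x*y - 4*z*cos(y*z) + cos(y), -x*y + 4*y*z + 2*z*sin(x*z) - 2*exp(x + z) + 2*sin(z), x*z - 3*y*z + 4*y*exp(x*y) - 2*z**2 + 5)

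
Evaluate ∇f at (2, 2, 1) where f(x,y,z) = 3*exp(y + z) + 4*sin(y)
(0, 4*cos(2) + 3*exp(3), 3*exp(3))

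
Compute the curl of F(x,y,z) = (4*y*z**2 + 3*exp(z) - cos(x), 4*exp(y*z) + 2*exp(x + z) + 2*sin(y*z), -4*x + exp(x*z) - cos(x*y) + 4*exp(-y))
(x*sin(x*y) - 4*y*exp(y*z) - 2*y*cos(y*z) - 2*exp(x + z) - 4*exp(-y), 8*y*z - y*sin(x*y) - z*exp(x*z) + 3*exp(z) + 4, -4*z**2 + 2*exp(x + z))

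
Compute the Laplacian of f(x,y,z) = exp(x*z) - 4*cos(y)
x**2*exp(x*z) + z**2*exp(x*z) + 4*cos(y)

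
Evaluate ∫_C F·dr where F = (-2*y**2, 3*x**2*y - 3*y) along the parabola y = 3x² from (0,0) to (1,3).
-81/10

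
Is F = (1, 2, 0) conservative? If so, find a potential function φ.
Yes, F is conservative. φ = x + 2*y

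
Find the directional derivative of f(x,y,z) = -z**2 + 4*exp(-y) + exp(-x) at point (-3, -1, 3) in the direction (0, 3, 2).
12*sqrt(13)*(-E - 1)/13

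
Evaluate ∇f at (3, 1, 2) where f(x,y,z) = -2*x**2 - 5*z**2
(-12, 0, -20)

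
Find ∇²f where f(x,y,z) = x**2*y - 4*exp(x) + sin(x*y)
-x**2*sin(x*y) - y**2*sin(x*y) + 2*y - 4*exp(x)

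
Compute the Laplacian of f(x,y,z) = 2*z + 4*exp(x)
4*exp(x)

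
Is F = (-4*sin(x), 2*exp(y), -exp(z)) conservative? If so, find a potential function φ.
Yes, F is conservative. φ = 2*exp(y) - exp(z) + 4*cos(x)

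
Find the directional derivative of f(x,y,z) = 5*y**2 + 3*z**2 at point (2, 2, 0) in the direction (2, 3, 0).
60*sqrt(13)/13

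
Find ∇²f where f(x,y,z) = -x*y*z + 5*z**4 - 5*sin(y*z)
5*y**2*sin(y*z) + 5*z**2*sin(y*z) + 60*z**2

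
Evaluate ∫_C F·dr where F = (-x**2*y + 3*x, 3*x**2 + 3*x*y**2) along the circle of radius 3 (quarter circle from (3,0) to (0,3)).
81/2 + 81*pi/4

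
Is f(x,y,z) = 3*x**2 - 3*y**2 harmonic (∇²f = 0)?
Yes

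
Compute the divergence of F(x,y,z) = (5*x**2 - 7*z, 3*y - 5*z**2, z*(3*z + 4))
10*x + 6*z + 7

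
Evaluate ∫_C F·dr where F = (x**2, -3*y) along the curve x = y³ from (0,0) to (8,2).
494/3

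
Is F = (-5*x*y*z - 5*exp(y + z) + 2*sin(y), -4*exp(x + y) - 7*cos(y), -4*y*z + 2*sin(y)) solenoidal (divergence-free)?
No, ∇·F = -5*y*z - 4*y - 4*exp(x + y) + 7*sin(y)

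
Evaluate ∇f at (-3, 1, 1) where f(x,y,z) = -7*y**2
(0, -14, 0)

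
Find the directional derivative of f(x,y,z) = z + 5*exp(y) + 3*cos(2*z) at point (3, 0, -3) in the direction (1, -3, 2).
sqrt(14)*(-13 + 12*sin(6))/14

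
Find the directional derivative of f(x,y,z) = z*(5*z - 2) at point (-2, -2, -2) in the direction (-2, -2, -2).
22*sqrt(3)/3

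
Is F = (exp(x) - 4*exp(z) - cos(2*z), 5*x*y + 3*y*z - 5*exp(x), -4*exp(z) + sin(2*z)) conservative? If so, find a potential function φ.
No, ∇×F = (-3*y, -4*exp(z) + 2*sin(2*z), 5*y - 5*exp(x)) ≠ 0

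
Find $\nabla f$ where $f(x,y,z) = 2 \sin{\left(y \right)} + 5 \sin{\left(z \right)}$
(0, 2*cos(y), 5*cos(z))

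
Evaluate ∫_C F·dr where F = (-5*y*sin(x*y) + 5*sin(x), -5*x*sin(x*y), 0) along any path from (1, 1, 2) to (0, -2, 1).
0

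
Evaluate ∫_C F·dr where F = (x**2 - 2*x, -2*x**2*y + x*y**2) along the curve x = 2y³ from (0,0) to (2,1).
-2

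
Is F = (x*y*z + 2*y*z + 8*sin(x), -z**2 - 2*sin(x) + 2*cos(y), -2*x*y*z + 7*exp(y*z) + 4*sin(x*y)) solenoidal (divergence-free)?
No, ∇·F = -2*x*y + y*z + 7*y*exp(y*z) - 2*sin(y) + 8*cos(x)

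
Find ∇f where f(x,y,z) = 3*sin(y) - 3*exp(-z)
(0, 3*cos(y), 3*exp(-z))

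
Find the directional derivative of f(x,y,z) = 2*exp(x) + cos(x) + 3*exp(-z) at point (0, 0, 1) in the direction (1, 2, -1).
sqrt(6)*(3 + 2*E)*exp(-1)/6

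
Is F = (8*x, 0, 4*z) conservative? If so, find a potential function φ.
Yes, F is conservative. φ = 4*x**2 + 2*z**2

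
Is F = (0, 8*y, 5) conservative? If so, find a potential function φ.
Yes, F is conservative. φ = 4*y**2 + 5*z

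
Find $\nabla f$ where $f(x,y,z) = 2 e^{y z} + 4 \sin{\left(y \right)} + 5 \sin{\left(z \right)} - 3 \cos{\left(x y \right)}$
(3*y*sin(x*y), 3*x*sin(x*y) + 2*z*exp(y*z) + 4*cos(y), 2*y*exp(y*z) + 5*cos(z))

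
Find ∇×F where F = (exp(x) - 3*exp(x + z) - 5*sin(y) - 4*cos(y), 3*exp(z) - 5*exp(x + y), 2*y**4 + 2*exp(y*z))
(8*y**3 + 2*z*exp(y*z) - 3*exp(z), -3*exp(x + z), -5*exp(x + y) - 4*sin(y) + 5*cos(y))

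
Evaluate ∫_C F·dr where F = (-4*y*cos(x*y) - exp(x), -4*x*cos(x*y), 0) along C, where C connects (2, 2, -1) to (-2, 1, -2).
4*sin(4) - exp(-2) + 4*sin(2) + exp(2)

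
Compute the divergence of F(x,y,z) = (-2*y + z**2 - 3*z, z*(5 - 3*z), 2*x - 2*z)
-2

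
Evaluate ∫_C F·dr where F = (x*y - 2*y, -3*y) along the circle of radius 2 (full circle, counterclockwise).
8*pi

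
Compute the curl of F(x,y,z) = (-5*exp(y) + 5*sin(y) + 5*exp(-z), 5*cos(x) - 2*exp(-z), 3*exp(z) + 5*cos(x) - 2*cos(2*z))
(-2*exp(-z), 5*sin(x) - 5*exp(-z), 5*exp(y) - 5*sin(x) - 5*cos(y))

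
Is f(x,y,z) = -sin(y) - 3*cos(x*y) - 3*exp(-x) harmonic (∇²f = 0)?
No, ∇²f = 3*x**2*cos(x*y) + 3*y**2*cos(x*y) + sin(y) - 3*exp(-x)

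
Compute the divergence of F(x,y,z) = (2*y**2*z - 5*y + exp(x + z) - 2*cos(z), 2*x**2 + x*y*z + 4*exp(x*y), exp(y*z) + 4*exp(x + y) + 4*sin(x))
x*z + 4*x*exp(x*y) + y*exp(y*z) + exp(x + z)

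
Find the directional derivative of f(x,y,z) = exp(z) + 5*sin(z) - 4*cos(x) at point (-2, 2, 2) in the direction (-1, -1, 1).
sqrt(3)*(5*cos(2) + 4*sin(2) + exp(2))/3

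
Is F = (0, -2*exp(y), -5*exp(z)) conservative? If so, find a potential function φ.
Yes, F is conservative. φ = -2*exp(y) - 5*exp(z)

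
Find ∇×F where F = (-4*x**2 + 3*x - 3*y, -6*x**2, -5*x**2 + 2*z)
(0, 10*x, 3 - 12*x)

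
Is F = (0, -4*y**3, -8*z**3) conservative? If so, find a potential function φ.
Yes, F is conservative. φ = -y**4 - 2*z**4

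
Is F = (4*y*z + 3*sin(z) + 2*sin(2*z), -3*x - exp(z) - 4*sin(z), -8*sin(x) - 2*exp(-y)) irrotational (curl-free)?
No, ∇×F = (exp(z) + 4*cos(z) + 2*exp(-y), 4*y + 8*cos(x) + 3*cos(z) + 4*cos(2*z), -4*z - 3)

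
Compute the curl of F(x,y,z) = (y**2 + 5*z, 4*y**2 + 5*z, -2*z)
(-5, 5, -2*y)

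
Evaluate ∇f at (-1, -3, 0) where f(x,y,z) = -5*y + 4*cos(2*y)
(0, -5 + 8*sin(6), 0)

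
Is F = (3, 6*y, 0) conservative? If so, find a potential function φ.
Yes, F is conservative. φ = 3*x + 3*y**2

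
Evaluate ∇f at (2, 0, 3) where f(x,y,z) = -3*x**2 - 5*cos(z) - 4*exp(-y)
(-12, 4, 5*sin(3))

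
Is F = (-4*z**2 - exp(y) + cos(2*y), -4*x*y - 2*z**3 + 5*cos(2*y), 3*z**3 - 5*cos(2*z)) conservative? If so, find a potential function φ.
No, ∇×F = (6*z**2, -8*z, -4*y + exp(y) + 2*sin(2*y)) ≠ 0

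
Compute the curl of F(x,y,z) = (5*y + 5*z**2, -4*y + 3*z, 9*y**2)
(18*y - 3, 10*z, -5)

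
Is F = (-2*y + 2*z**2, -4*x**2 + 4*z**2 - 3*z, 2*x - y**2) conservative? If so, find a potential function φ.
No, ∇×F = (-2*y - 8*z + 3, 4*z - 2, 2 - 8*x) ≠ 0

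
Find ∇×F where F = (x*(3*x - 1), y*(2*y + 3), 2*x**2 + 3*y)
(3, -4*x, 0)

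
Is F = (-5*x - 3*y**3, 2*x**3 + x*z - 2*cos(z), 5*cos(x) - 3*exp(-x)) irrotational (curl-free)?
No, ∇×F = (-x - 2*sin(z), 5*sin(x) - 3*exp(-x), 6*x**2 + 9*y**2 + z)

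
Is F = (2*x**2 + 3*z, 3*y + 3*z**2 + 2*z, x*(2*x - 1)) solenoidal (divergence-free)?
No, ∇·F = 4*x + 3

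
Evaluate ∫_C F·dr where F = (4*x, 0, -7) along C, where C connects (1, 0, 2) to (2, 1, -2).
34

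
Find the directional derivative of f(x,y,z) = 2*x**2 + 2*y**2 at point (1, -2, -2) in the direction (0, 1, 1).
-4*sqrt(2)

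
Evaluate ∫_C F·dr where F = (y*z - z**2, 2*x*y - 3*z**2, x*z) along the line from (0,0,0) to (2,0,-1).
0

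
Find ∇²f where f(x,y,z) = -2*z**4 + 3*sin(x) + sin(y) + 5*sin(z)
-24*z**2 - 3*sin(x) - sin(y) - 5*sin(z)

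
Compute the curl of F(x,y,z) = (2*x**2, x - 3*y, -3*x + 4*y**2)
(8*y, 3, 1)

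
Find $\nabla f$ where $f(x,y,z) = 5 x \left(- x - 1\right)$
(-10*x - 5, 0, 0)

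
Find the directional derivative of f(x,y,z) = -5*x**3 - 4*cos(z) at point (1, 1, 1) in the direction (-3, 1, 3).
3*sqrt(19)*(4*sin(1) + 15)/19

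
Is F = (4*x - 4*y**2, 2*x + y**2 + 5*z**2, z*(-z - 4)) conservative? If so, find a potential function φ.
No, ∇×F = (-10*z, 0, 8*y + 2) ≠ 0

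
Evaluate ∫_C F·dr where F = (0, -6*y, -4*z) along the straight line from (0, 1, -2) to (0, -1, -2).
0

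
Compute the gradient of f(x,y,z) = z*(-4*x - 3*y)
(-4*z, -3*z, -4*x - 3*y)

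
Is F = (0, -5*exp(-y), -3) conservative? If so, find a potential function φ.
Yes, F is conservative. φ = -3*z + 5*exp(-y)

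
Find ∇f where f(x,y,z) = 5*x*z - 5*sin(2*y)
(5*z, -10*cos(2*y), 5*x)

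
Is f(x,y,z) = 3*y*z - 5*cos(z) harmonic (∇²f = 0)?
No, ∇²f = 5*cos(z)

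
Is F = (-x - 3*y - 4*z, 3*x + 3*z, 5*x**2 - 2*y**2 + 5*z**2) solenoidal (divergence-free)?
No, ∇·F = 10*z - 1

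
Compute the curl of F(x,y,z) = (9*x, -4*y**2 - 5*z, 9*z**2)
(5, 0, 0)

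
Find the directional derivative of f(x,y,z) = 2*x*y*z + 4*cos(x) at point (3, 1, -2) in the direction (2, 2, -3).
-2*sqrt(17)*(4*sin(3) + 25)/17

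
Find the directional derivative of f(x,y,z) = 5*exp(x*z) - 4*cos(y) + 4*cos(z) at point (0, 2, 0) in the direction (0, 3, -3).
2*sqrt(2)*sin(2)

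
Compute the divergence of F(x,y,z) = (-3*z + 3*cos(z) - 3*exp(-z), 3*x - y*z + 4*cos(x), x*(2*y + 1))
-z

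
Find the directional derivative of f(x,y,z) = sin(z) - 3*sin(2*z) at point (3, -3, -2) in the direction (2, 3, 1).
sqrt(14)*(cos(2) - 6*cos(4))/14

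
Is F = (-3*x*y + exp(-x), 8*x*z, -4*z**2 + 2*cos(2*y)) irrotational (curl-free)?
No, ∇×F = (-8*x - 4*sin(2*y), 0, 3*x + 8*z)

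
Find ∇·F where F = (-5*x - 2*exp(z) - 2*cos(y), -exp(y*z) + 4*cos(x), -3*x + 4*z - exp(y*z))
-y*exp(y*z) - z*exp(y*z) - 1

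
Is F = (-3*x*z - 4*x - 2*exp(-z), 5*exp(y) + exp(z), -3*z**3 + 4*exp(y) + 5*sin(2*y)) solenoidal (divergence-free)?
No, ∇·F = -9*z**2 - 3*z + 5*exp(y) - 4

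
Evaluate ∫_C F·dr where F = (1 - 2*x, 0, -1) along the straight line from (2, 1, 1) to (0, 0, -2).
5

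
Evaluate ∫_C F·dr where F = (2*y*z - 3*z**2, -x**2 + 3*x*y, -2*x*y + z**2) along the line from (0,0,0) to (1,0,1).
-2/3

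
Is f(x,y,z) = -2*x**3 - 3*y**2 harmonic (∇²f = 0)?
No, ∇²f = -12*x - 6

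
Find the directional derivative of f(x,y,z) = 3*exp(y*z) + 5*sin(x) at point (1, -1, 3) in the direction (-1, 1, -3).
sqrt(11)*(-5*exp(3)*cos(1) + 18)*exp(-3)/11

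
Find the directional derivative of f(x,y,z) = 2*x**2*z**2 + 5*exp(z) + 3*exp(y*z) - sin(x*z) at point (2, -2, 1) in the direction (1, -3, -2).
sqrt(14)*(-10*exp(3) - 24*exp(2) + 3*exp(2)*cos(2) + 3)*exp(-2)/14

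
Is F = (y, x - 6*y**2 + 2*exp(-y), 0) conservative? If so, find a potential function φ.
Yes, F is conservative. φ = x*y - 2*y**3 - 2*exp(-y)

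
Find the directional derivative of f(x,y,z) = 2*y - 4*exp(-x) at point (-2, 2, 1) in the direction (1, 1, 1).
2*sqrt(3)*(1 + 2*exp(2))/3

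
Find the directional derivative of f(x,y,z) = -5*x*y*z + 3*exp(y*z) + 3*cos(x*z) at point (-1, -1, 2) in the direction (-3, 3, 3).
sqrt(3)*(-9*exp(2)*sin(2) - 5*exp(2) + 3)*exp(-2)/3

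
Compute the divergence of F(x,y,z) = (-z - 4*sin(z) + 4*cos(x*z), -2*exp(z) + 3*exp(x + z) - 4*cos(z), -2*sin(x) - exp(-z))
-4*z*sin(x*z) + exp(-z)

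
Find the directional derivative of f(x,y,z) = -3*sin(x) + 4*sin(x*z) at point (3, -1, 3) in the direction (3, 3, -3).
-sqrt(3)*cos(3)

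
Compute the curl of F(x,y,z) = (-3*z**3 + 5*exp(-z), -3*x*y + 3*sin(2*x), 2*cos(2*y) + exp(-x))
(-4*sin(2*y), -9*z**2 - 5*exp(-z) + exp(-x), -3*y + 6*cos(2*x))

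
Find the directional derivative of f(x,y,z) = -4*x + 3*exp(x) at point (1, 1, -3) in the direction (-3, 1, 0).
3*sqrt(10)*(4 - 3*E)/10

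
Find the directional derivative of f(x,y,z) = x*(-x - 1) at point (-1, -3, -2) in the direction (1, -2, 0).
sqrt(5)/5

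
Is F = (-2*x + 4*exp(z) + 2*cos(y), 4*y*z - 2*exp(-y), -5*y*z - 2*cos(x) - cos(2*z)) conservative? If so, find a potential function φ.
No, ∇×F = (-4*y - 5*z, 4*exp(z) - 2*sin(x), 2*sin(y)) ≠ 0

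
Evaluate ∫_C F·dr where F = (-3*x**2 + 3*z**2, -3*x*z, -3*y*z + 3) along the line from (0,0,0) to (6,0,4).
-108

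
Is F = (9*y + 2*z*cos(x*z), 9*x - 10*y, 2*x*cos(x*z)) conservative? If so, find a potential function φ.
Yes, F is conservative. φ = 9*x*y - 5*y**2 + 2*sin(x*z)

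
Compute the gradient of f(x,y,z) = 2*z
(0, 0, 2)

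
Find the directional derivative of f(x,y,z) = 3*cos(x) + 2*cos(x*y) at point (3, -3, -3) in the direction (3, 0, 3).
-3*sqrt(2)*(sin(3) + 2*sin(9))/2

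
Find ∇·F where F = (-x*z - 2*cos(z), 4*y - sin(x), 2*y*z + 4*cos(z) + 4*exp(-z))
2*y - z - 4*sin(z) + 4 - 4*exp(-z)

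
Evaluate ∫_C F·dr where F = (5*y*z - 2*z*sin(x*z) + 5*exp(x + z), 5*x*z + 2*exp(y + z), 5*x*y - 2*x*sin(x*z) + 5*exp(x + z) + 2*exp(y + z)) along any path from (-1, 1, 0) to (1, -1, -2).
-2*E + 2*cos(2) + 2*exp(-3) + 8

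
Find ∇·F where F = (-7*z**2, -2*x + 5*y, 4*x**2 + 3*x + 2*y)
5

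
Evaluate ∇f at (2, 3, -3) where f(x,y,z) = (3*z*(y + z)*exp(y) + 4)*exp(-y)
(0, -9 - 4*exp(-3), -9)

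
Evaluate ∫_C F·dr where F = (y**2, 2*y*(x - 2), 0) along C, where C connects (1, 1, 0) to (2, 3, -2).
1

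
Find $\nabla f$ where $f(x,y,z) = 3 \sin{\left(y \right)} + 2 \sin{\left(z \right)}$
(0, 3*cos(y), 2*cos(z))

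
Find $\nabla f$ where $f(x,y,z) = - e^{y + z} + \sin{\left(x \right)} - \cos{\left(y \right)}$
(cos(x), -exp(y + z) + sin(y), -exp(y + z))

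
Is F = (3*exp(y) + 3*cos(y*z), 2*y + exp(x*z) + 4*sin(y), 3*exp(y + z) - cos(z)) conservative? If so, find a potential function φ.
No, ∇×F = (-x*exp(x*z) + 3*exp(y + z), -3*y*sin(y*z), z*exp(x*z) + 3*z*sin(y*z) - 3*exp(y)) ≠ 0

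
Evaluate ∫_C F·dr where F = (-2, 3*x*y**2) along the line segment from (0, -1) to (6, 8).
4755/2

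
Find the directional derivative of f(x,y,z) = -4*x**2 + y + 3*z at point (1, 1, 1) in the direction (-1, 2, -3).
sqrt(14)/14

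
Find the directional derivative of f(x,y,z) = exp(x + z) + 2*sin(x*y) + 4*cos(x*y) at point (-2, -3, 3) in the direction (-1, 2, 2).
-2*cos(6)/3 + 4*sin(6)/3 + E/3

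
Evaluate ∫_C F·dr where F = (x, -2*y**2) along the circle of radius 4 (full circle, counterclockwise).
0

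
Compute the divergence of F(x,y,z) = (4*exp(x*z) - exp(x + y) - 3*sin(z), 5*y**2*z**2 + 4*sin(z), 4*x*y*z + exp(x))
4*x*y + 10*y*z**2 + 4*z*exp(x*z) - exp(x + y)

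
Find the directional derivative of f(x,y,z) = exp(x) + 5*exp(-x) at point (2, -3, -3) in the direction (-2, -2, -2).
sqrt(3)*(5 - exp(4))*exp(-2)/3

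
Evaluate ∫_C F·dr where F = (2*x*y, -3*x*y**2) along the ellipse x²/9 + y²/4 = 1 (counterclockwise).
-18*pi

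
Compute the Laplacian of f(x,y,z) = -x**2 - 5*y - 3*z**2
-8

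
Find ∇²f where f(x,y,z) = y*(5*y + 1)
10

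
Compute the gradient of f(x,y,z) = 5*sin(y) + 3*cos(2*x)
(-6*sin(2*x), 5*cos(y), 0)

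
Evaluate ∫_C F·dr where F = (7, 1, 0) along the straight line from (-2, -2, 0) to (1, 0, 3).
23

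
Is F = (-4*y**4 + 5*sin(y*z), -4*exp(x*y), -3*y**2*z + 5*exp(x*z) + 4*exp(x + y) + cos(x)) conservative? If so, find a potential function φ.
No, ∇×F = (-6*y*z + 4*exp(x + y), 5*y*cos(y*z) - 5*z*exp(x*z) - 4*exp(x + y) + sin(x), 16*y**3 - 4*y*exp(x*y) - 5*z*cos(y*z)) ≠ 0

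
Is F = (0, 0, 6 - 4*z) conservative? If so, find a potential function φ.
Yes, F is conservative. φ = 2*z*(3 - z)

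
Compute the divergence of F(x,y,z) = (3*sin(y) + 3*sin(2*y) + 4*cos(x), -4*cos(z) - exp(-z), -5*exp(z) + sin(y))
-5*exp(z) - 4*sin(x)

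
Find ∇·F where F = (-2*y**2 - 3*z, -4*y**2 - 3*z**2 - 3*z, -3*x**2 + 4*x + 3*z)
3 - 8*y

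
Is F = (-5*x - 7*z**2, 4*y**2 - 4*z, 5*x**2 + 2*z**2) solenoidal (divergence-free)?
No, ∇·F = 8*y + 4*z - 5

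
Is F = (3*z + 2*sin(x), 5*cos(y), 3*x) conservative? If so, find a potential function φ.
Yes, F is conservative. φ = 3*x*z + 5*sin(y) - 2*cos(x)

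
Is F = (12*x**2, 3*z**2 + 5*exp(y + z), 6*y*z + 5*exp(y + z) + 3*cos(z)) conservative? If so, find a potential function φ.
Yes, F is conservative. φ = 4*x**3 + 3*y*z**2 + 5*exp(y + z) + 3*sin(z)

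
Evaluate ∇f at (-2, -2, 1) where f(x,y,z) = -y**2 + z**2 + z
(0, 4, 3)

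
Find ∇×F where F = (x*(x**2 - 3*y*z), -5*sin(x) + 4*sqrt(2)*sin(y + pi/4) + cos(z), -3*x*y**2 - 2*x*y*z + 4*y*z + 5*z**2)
(-6*x*y - 2*x*z + 4*z + sin(z), y*(-3*x + 3*y + 2*z), 3*x*z - 5*cos(x))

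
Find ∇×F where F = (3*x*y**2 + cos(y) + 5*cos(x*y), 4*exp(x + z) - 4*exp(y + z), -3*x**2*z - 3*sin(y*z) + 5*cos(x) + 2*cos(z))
(-3*z*cos(y*z) - 4*exp(x + z) + 4*exp(y + z), 6*x*z + 5*sin(x), -6*x*y + 5*x*sin(x*y) + 4*exp(x + z) + sin(y))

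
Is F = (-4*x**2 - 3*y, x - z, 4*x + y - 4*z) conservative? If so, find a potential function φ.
No, ∇×F = (2, -4, 4) ≠ 0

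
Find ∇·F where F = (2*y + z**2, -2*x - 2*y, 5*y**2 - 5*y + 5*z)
3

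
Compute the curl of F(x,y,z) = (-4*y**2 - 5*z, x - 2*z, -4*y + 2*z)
(-2, -5, 8*y + 1)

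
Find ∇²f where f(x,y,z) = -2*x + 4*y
0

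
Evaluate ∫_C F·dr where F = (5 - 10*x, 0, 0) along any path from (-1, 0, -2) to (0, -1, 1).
10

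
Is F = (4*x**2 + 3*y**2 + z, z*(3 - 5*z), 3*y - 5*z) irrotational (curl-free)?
No, ∇×F = (10*z, 1, -6*y)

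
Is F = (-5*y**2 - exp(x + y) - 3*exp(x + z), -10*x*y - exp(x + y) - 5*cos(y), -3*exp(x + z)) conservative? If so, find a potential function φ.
Yes, F is conservative. φ = -5*x*y**2 - exp(x + y) - 3*exp(x + z) - 5*sin(y)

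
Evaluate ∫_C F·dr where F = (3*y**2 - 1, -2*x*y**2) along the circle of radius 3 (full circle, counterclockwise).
-81*pi/2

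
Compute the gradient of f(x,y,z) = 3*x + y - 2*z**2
(3, 1, -4*z)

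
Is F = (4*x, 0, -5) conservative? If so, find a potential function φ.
Yes, F is conservative. φ = 2*x**2 - 5*z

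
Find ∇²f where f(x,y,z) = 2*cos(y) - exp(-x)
-2*cos(y) - exp(-x)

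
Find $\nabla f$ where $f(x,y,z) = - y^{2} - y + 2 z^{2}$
(0, -2*y - 1, 4*z)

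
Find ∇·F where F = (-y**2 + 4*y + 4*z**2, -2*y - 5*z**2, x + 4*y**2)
-2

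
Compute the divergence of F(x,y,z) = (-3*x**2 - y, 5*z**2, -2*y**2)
-6*x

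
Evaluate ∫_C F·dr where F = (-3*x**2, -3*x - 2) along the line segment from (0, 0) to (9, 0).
-729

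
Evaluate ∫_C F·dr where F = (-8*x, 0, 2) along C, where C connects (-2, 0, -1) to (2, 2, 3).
8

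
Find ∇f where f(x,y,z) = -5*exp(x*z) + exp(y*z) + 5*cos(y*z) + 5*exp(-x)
(-5*z*exp(x*z) - 5*exp(-x), z*(exp(y*z) - 5*sin(y*z)), -5*x*exp(x*z) + y*exp(y*z) - 5*y*sin(y*z))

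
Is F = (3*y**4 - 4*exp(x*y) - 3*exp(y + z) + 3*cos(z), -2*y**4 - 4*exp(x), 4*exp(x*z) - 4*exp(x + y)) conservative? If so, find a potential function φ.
No, ∇×F = (-4*exp(x + y), -4*z*exp(x*z) + 4*exp(x + y) - 3*exp(y + z) - 3*sin(z), 4*x*exp(x*y) - 12*y**3 - 4*exp(x) + 3*exp(y + z)) ≠ 0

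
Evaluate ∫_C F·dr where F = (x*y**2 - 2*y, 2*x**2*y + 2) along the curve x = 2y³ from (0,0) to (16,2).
596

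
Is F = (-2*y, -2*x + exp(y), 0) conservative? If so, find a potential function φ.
Yes, F is conservative. φ = -2*x*y + exp(y)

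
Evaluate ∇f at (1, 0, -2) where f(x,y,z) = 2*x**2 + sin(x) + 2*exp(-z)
(cos(1) + 4, 0, -2*exp(2))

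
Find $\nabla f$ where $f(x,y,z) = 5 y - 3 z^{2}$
(0, 5, -6*z)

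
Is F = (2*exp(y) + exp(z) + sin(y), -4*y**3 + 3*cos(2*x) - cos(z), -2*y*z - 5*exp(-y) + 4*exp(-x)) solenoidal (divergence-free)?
No, ∇·F = 2*y*(-6*y - 1)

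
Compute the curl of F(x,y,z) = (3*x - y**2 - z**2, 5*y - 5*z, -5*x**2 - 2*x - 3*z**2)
(5, 10*x - 2*z + 2, 2*y)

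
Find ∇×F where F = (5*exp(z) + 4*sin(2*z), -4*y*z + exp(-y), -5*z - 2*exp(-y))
(4*y + 2*exp(-y), 5*exp(z) + 8*cos(2*z), 0)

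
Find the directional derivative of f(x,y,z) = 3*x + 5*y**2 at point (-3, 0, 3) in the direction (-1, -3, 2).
-3*sqrt(14)/14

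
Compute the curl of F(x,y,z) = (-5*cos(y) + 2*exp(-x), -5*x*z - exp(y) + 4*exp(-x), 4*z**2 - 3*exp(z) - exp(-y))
(5*x + exp(-y), 0, -5*z - 5*sin(y) - 4*exp(-x))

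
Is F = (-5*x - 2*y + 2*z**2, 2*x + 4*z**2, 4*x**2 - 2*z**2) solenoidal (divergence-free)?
No, ∇·F = -4*z - 5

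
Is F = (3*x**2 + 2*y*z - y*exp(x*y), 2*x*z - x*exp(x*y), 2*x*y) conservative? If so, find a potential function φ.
Yes, F is conservative. φ = x**3 + 2*x*y*z - exp(x*y)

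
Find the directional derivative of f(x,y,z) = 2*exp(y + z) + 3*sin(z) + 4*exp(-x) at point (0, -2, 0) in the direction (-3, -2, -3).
sqrt(22)*(-10 + 3*exp(2))*exp(-2)/22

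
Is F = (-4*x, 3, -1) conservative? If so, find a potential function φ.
Yes, F is conservative. φ = -2*x**2 + 3*y - z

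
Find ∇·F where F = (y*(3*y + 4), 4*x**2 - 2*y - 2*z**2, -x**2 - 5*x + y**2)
-2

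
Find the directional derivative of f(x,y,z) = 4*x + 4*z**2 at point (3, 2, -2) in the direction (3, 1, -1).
28*sqrt(11)/11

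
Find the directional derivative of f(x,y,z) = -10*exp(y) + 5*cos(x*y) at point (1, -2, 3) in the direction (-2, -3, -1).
5*sqrt(14)*(6 + exp(2)*sin(2))*exp(-2)/14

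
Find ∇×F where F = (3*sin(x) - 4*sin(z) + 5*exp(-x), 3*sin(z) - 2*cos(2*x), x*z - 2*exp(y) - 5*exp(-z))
(-2*exp(y) - 3*cos(z), -z - 4*cos(z), 4*sin(2*x))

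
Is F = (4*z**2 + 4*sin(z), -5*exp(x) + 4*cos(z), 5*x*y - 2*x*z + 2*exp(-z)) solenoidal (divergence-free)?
No, ∇·F = -2*x - 2*exp(-z)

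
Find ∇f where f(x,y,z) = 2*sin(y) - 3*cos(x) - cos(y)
(3*sin(x), sin(y) + 2*cos(y), 0)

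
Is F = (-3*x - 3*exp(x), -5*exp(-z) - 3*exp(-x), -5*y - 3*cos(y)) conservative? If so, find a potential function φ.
No, ∇×F = (3*sin(y) - 5 - 5*exp(-z), 0, 3*exp(-x)) ≠ 0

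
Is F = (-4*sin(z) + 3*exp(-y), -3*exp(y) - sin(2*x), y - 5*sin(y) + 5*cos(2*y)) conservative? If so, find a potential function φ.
No, ∇×F = (-10*sin(2*y) - 5*cos(y) + 1, -4*cos(z), -2*cos(2*x) + 3*exp(-y)) ≠ 0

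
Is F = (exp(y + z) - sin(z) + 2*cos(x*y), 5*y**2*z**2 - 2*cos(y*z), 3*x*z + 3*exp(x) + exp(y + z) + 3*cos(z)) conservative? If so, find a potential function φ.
No, ∇×F = (-10*y**2*z - 2*y*sin(y*z) + exp(y + z), -3*z - 3*exp(x) + exp(y + z) - cos(z), 2*x*sin(x*y) - exp(y + z)) ≠ 0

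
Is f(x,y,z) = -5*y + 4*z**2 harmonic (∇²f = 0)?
No, ∇²f = 8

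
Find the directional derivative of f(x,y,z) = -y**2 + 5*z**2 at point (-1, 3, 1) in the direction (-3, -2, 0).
12*sqrt(13)/13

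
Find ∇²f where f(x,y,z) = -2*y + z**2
2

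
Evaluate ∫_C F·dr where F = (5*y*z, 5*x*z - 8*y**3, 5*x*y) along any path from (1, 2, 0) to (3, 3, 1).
-85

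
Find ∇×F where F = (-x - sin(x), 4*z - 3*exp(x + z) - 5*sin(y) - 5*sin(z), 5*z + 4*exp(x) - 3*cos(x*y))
(3*x*sin(x*y) + 3*exp(x + z) + 5*cos(z) - 4, -3*y*sin(x*y) - 4*exp(x), -3*exp(x + z))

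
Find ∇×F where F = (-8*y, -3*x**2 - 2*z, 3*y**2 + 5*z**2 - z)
(6*y + 2, 0, 8 - 6*x)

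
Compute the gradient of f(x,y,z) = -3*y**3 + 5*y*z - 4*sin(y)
(0, -9*y**2 + 5*z - 4*cos(y), 5*y)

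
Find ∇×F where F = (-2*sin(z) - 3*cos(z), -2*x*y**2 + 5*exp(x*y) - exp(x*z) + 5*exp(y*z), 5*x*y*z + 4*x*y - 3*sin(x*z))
(5*x*z + x*exp(x*z) + 4*x - 5*y*exp(y*z), -5*y*z - 4*y + 3*z*cos(x*z) + 3*sin(z) - 2*cos(z), -2*y**2 + 5*y*exp(x*y) - z*exp(x*z))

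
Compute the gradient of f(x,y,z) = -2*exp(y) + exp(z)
(0, -2*exp(y), exp(z))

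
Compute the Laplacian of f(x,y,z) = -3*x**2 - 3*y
-6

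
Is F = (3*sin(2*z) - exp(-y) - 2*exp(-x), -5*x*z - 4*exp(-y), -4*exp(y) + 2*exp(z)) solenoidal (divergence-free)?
No, ∇·F = 2*exp(z) + 4*exp(-y) + 2*exp(-x)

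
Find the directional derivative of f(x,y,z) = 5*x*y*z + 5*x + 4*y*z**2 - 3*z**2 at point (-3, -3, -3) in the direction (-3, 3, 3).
166*sqrt(3)/3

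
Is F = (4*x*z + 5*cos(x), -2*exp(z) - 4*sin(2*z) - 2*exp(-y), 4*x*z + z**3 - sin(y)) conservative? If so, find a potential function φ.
No, ∇×F = (2*exp(z) - cos(y) + 8*cos(2*z), 4*x - 4*z, 0) ≠ 0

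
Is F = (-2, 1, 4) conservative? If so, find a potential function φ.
Yes, F is conservative. φ = -2*x + y + 4*z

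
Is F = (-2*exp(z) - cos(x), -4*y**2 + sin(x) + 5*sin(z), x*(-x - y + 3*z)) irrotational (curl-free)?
No, ∇×F = (-x - 5*cos(z), 2*x + y - 3*z - 2*exp(z), cos(x))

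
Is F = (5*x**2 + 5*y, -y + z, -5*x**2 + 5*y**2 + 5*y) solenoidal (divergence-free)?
No, ∇·F = 10*x - 1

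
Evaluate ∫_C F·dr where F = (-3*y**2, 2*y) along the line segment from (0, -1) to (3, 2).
-6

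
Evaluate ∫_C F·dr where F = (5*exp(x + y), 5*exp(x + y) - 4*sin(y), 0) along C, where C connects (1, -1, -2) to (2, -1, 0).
-5 + 5*E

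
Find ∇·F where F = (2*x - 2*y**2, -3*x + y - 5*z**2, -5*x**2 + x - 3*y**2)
3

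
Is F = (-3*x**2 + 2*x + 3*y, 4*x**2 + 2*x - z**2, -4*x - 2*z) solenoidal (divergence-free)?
No, ∇·F = -6*x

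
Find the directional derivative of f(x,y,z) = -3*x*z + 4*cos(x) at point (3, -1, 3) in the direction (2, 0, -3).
sqrt(13)*(9 - 8*sin(3))/13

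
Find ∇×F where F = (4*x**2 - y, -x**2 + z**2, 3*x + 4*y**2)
(8*y - 2*z, -3, 1 - 2*x)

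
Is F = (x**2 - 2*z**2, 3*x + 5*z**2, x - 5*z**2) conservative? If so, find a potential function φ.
No, ∇×F = (-10*z, -4*z - 1, 3) ≠ 0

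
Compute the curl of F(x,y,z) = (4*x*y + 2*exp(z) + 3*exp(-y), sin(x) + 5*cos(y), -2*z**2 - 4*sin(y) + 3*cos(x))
(-4*cos(y), 2*exp(z) + 3*sin(x), -4*x + cos(x) + 3*exp(-y))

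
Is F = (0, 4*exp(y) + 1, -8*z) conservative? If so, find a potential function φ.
Yes, F is conservative. φ = y - 4*z**2 + 4*exp(y)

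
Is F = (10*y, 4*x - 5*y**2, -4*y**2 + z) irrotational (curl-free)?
No, ∇×F = (-8*y, 0, -6)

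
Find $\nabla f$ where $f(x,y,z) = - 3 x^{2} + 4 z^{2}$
(-6*x, 0, 8*z)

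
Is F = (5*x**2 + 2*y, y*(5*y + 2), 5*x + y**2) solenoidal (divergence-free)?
No, ∇·F = 10*x + 10*y + 2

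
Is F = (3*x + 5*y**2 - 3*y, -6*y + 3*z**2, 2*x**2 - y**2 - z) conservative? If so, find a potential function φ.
No, ∇×F = (-2*y - 6*z, -4*x, 3 - 10*y) ≠ 0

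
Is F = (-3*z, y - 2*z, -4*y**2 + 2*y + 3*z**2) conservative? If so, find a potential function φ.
No, ∇×F = (4 - 8*y, -3, 0) ≠ 0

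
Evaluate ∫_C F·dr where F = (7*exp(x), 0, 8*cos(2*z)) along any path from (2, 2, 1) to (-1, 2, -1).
-7*exp(2) - 8*sin(2) + 7*exp(-1)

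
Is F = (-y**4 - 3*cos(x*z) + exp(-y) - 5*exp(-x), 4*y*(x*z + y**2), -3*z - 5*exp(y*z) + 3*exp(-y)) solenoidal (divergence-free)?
No, ∇·F = 4*x*z + 12*y**2 - 5*y*exp(y*z) + 3*z*sin(x*z) - 3 + 5*exp(-x)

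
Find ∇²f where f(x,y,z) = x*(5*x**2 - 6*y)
30*x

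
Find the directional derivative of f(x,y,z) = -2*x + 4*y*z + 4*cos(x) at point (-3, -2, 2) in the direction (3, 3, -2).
sqrt(22)*(6*sin(3) + 17)/11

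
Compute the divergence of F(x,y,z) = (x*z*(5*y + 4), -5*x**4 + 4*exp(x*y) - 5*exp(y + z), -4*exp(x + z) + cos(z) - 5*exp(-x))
4*x*exp(x*y) + z*(5*y + 4) - 4*exp(x + z) - 5*exp(y + z) - sin(z)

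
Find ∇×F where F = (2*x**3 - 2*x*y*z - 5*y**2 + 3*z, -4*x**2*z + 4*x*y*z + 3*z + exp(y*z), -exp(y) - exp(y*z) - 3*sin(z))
(4*x**2 - 4*x*y - y*exp(y*z) - z*exp(y*z) - exp(y) - 3, -2*x*y + 3, -6*x*z + 4*y*z + 10*y)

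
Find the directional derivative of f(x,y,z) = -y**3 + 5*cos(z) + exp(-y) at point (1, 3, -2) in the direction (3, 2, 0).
2*sqrt(13)*(-27*exp(3) - 1)*exp(-3)/13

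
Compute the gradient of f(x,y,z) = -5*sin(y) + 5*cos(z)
(0, -5*cos(y), -5*sin(z))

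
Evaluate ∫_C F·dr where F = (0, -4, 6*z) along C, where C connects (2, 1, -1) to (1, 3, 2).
1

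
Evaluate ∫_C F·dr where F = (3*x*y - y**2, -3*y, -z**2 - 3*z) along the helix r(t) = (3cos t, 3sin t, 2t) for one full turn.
pi**2*(-64*pi/3 - 24)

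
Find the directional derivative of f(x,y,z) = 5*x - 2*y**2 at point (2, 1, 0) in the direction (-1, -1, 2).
-sqrt(6)/6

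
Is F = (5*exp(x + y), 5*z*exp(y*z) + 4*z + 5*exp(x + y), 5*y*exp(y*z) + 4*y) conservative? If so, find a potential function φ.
Yes, F is conservative. φ = 4*y*z + 5*exp(y*z) + 5*exp(x + y)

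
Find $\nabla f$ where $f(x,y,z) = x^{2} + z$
(2*x, 0, 1)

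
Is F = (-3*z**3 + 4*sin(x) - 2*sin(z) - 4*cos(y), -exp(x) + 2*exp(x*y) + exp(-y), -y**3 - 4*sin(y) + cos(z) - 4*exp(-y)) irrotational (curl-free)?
No, ∇×F = (-3*y**2 - 4*cos(y) + 4*exp(-y), -9*z**2 - 2*cos(z), 2*y*exp(x*y) - exp(x) - 4*sin(y))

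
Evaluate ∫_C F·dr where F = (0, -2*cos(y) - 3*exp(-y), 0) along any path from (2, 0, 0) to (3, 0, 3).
0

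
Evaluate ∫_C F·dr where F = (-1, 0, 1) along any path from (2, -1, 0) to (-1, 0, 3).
6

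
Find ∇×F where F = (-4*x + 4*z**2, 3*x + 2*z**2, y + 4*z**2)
(1 - 4*z, 8*z, 3)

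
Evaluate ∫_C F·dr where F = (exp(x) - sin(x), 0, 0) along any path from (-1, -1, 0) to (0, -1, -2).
-cos(1) - exp(-1) + 2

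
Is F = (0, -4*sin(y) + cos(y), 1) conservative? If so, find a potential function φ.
Yes, F is conservative. φ = z + sin(y) + 4*cos(y)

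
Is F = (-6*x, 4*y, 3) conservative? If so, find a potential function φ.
Yes, F is conservative. φ = -3*x**2 + 2*y**2 + 3*z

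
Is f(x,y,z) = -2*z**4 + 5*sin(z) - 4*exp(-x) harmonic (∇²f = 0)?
No, ∇²f = -24*z**2 - 5*sin(z) - 4*exp(-x)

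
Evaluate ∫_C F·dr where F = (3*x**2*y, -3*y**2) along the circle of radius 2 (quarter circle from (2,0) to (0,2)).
-3*pi - 8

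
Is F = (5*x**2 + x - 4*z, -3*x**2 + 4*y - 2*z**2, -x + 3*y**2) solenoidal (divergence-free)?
No, ∇·F = 10*x + 5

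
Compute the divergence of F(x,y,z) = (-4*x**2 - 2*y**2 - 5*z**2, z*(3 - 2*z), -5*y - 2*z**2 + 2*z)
-8*x - 4*z + 2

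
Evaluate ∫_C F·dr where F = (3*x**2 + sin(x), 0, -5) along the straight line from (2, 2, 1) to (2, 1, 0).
5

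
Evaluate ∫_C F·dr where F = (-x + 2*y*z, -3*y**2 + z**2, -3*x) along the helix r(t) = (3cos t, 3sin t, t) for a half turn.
3*pi*(-3*pi - 4)/2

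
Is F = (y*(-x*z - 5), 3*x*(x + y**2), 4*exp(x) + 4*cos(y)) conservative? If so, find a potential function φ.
No, ∇×F = (-4*sin(y), -x*y - 4*exp(x), x*z + 6*x + 3*y**2 + 5) ≠ 0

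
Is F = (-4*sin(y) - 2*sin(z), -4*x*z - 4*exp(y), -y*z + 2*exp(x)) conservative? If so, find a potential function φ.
No, ∇×F = (4*x - z, -2*exp(x) - 2*cos(z), -4*z + 4*cos(y)) ≠ 0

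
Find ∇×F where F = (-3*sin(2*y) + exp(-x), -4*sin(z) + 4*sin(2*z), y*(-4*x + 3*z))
(-4*x + 3*z + 4*cos(z) - 8*cos(2*z), 4*y, 6*cos(2*y))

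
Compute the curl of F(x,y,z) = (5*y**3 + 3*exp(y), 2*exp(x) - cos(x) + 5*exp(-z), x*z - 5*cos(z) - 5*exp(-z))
(5*exp(-z), -z, -15*y**2 + 2*exp(x) - 3*exp(y) + sin(x))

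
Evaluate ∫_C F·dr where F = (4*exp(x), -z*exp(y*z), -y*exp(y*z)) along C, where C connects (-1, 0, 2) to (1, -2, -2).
-cosh(4) - sinh(4) + 1 + 8*sinh(1)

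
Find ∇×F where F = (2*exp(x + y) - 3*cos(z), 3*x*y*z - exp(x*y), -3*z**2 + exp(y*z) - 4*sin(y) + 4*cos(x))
(-3*x*y + z*exp(y*z) - 4*cos(y), 4*sin(x) + 3*sin(z), 3*y*z - y*exp(x*y) - 2*exp(x + y))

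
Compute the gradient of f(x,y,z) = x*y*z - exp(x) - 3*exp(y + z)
(y*z - exp(x), x*z - 3*exp(y + z), x*y - 3*exp(y + z))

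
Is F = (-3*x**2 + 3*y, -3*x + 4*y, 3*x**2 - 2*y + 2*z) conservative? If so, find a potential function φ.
No, ∇×F = (-2, -6*x, -6) ≠ 0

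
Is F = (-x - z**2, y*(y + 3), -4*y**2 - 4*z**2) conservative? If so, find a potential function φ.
No, ∇×F = (-8*y, -2*z, 0) ≠ 0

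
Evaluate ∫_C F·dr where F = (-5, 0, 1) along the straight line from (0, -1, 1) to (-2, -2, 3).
12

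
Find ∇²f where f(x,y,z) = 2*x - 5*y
0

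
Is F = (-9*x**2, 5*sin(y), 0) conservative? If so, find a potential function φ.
Yes, F is conservative. φ = -3*x**3 - 5*cos(y)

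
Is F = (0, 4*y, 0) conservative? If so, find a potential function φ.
Yes, F is conservative. φ = 2*y**2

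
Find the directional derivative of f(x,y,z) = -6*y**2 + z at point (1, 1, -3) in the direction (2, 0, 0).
0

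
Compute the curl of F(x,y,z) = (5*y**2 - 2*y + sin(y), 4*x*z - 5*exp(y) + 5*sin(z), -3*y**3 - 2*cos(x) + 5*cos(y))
(-4*x - 9*y**2 - 5*sin(y) - 5*cos(z), -2*sin(x), -10*y + 4*z - cos(y) + 2)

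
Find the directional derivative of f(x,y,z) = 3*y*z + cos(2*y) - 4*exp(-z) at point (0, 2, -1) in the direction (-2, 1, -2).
-8*E/3 - 5 - 2*sin(4)/3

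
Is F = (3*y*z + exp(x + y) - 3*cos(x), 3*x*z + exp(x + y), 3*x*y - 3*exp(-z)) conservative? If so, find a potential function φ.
Yes, F is conservative. φ = 3*x*y*z + exp(x + y) - 3*sin(x) + 3*exp(-z)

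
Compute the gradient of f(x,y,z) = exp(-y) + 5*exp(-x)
(-5*exp(-x), -exp(-y), 0)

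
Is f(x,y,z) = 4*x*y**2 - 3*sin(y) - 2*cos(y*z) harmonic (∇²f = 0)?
No, ∇²f = 8*x + 2*y**2*cos(y*z) + 2*z**2*cos(y*z) + 3*sin(y)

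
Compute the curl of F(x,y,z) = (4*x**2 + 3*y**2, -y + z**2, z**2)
(-2*z, 0, -6*y)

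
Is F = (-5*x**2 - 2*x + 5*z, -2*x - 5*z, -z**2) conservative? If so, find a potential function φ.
No, ∇×F = (5, 5, -2) ≠ 0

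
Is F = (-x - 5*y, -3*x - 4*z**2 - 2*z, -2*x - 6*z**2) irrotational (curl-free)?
No, ∇×F = (8*z + 2, 2, 2)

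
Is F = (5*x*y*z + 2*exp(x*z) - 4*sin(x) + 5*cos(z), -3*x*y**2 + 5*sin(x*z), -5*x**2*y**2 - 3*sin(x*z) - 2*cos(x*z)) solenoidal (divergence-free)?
No, ∇·F = -6*x*y + 2*x*sin(x*z) - 3*x*cos(x*z) + 5*y*z + 2*z*exp(x*z) - 4*cos(x)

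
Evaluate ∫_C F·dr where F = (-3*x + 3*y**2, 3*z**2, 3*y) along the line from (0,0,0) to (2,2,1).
7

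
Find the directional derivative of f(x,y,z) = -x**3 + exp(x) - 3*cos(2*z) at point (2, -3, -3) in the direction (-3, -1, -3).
3*sqrt(19)*(-exp(2) + 6*sin(6) + 12)/19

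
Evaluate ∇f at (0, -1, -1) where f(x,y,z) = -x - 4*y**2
(-1, 8, 0)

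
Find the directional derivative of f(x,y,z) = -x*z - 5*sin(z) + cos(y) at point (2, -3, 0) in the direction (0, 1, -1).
sqrt(2)*(sin(3) + 7)/2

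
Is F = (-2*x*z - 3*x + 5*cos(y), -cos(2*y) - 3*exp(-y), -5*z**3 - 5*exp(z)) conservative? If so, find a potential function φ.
No, ∇×F = (0, -2*x, 5*sin(y)) ≠ 0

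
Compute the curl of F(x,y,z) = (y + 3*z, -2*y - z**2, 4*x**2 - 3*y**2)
(-6*y + 2*z, 3 - 8*x, -1)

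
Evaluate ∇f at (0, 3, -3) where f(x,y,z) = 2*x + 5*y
(2, 5, 0)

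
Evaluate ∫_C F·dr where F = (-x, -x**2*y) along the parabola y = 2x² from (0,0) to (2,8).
-262/3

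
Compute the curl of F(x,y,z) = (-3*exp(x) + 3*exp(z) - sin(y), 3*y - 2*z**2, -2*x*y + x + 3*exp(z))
(-2*x + 4*z, 2*y + 3*exp(z) - 1, cos(y))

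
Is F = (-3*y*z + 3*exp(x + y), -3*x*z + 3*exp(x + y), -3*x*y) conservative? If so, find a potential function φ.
Yes, F is conservative. φ = -3*x*y*z + 3*exp(x + y)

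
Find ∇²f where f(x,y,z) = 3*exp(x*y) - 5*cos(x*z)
3*x**2*exp(x*y) + 5*x**2*cos(x*z) + 3*y**2*exp(x*y) + 5*z**2*cos(x*z)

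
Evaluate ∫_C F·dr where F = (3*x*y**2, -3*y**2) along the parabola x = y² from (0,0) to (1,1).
0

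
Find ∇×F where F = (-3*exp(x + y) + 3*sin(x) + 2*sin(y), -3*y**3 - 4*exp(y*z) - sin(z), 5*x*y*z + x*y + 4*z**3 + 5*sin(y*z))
(5*x*z + x + 4*y*exp(y*z) + 5*z*cos(y*z) + cos(z), y*(-5*z - 1), 3*exp(x + y) - 2*cos(y))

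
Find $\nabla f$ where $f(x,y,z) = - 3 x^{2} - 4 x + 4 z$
(-6*x - 4, 0, 4)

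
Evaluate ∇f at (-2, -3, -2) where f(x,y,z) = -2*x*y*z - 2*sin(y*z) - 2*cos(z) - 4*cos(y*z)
(-12, -8 - 8*sin(6) + 4*cos(6), -12 - 2*sin(2) - 12*sin(6) + 6*cos(6))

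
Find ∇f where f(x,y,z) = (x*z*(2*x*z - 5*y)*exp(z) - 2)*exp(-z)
(z*(4*x*z - 5*y), -5*x*z, 4*x**2*z - 5*x*y + 2*exp(-z))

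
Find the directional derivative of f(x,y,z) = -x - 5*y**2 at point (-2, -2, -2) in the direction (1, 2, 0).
39*sqrt(5)/5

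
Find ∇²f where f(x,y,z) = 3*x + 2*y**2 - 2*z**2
0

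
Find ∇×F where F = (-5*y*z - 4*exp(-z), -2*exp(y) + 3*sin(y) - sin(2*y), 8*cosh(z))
(0, -5*y + 4*exp(-z), 5*z)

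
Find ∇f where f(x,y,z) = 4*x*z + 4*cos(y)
(4*z, -4*sin(y), 4*x)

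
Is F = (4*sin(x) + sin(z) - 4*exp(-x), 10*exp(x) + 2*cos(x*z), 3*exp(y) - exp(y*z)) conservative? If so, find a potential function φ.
No, ∇×F = (2*x*sin(x*z) - z*exp(y*z) + 3*exp(y), cos(z), -2*z*sin(x*z) + 10*exp(x)) ≠ 0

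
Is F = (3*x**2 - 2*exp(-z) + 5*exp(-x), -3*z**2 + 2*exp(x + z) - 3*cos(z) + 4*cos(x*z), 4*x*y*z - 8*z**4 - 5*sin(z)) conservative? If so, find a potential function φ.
No, ∇×F = (4*x*z + 4*x*sin(x*z) + 6*z - 2*exp(x + z) - 3*sin(z), -4*y*z + 2*exp(-z), -4*z*sin(x*z) + 2*exp(x + z)) ≠ 0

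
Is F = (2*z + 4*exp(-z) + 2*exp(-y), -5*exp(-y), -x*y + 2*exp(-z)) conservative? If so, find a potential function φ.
No, ∇×F = (-x, y + 2 - 4*exp(-z), 2*exp(-y)) ≠ 0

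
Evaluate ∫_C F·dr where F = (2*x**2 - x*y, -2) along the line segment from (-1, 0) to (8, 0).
342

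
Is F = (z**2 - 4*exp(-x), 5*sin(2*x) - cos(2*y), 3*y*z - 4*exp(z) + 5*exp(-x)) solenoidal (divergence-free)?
No, ∇·F = 3*y - 4*exp(z) + 2*sin(2*y) + 4*exp(-x)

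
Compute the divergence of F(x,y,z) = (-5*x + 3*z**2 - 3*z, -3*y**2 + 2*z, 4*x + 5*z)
-6*y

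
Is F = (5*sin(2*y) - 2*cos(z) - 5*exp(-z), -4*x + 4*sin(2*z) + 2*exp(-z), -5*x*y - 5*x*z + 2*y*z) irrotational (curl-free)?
No, ∇×F = (-5*x + 2*z - 8*cos(2*z) + 2*exp(-z), 5*y + 5*z + 2*sin(z) + 5*exp(-z), -10*cos(2*y) - 4)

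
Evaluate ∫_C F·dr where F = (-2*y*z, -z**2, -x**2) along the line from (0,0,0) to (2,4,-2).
8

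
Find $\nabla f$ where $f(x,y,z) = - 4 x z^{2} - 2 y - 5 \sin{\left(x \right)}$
(-4*z**2 - 5*cos(x), -2, -8*x*z)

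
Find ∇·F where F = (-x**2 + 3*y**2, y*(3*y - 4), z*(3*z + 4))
-2*x + 6*y + 6*z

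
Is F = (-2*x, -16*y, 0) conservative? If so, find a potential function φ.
Yes, F is conservative. φ = -x**2 - 8*y**2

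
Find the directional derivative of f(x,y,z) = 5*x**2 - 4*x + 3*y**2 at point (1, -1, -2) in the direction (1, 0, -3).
3*sqrt(10)/5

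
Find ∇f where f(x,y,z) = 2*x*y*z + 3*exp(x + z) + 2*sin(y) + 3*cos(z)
(2*y*z + 3*exp(x + z), 2*x*z + 2*cos(y), 2*x*y + 3*exp(x + z) - 3*sin(z))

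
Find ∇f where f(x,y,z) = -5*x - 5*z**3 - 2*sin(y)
(-5, -2*cos(y), -15*z**2)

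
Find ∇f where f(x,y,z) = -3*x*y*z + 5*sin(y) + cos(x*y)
(-y*(3*z + sin(x*y)), -3*x*z - x*sin(x*y) + 5*cos(y), -3*x*y)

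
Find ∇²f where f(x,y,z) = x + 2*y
0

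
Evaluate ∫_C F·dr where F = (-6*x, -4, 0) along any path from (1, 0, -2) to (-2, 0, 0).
-9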